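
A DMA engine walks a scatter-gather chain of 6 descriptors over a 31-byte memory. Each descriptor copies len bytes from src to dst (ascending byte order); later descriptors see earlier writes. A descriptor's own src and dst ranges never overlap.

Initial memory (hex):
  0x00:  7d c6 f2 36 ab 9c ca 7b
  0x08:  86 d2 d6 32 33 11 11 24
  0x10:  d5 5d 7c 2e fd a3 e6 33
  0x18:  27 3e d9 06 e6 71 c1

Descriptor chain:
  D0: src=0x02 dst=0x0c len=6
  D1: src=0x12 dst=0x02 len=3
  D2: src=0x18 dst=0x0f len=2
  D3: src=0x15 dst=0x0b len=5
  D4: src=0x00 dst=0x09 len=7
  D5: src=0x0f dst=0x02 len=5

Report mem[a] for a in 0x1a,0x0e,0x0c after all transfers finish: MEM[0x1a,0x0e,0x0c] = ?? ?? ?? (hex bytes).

MEM[0x1a,0x0e,0x0c] = d9 9c 2e

  after D0: wrote 6B at 0x0c = f236ab9cca7b
  after D1: wrote 3B at 0x02 = 7c2efd
  after D2: wrote 2B at 0x0f = 273e
  after D3: wrote 5B at 0x0b = a3e633273e
  after D4: wrote 7B at 0x09 = 7dc67c2efd9cca
  after D5: wrote 5B at 0x02 = ca3e7b7c2e
query mem[0x1a]=0xd9, mem[0x0e]=0x9c, mem[0x0c]=0x2e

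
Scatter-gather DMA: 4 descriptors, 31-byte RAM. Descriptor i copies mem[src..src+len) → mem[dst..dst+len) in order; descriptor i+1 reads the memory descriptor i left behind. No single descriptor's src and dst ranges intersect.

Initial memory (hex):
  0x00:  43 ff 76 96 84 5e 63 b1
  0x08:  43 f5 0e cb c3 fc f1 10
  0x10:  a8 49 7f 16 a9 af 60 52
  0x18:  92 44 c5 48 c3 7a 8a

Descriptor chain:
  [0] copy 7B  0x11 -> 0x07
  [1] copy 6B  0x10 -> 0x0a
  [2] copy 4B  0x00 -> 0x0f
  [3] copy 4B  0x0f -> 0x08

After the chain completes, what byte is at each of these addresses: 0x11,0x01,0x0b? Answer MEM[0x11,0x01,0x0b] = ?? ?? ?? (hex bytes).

MEM[0x11,0x01,0x0b] = 76 ff 96

  after D0: wrote 7B at 0x07 = 497f16a9af6052
  after D1: wrote 6B at 0x0a = a8497f16a9af
  after D2: wrote 4B at 0x0f = 43ff7696
  after D3: wrote 4B at 0x08 = 43ff7696
query mem[0x11]=0x76, mem[0x01]=0xff, mem[0x0b]=0x96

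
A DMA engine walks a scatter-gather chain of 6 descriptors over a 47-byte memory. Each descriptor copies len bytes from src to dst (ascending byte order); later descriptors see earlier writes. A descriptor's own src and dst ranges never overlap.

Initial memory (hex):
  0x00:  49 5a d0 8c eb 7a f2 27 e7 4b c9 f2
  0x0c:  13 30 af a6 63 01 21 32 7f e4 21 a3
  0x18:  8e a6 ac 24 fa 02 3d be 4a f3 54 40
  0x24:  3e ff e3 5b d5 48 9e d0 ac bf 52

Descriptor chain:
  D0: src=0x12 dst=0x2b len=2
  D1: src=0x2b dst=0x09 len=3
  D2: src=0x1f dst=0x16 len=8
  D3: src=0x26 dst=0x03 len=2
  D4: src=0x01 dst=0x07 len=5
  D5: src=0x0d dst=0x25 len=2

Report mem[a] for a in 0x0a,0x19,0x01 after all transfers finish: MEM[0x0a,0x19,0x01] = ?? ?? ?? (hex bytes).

MEM[0x0a,0x19,0x01] = 5b 54 5a

#0 dst[0x2b+2] := {0x21,0x32}
#1 dst[0x09+3] := {0x21,0x32,0xbf}
#2 dst[0x16+8] := {0xbe,0x4a,0xf3,0x54,0x40,0x3e,0xff,0xe3}
#3 dst[0x03+2] := {0xe3,0x5b}
#4 dst[0x07+5] := {0x5a,0xd0,0xe3,0x5b,0x7a}
#5 dst[0x25+2] := {0x30,0xaf}
query mem[0x0a]=0x5b, mem[0x19]=0x54, mem[0x01]=0x5a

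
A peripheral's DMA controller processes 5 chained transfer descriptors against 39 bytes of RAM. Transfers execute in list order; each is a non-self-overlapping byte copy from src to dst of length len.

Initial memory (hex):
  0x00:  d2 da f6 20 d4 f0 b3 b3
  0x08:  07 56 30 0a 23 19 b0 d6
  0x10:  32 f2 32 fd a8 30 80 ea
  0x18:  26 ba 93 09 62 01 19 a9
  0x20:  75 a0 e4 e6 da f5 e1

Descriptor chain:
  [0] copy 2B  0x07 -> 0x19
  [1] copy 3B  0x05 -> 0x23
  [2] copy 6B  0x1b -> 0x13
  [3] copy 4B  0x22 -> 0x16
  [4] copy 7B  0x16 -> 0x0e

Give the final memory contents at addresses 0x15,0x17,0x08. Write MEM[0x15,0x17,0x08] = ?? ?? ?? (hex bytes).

[0] 0x07->0x19 len=2 : b3 07
[1] 0x05->0x23 len=3 : f0 b3 b3
[2] 0x1b->0x13 len=6 : 09 62 01 19 a9 75
[3] 0x22->0x16 len=4 : e4 f0 b3 b3
[4] 0x16->0x0e len=7 : e4 f0 b3 b3 07 09 62
query mem[0x15]=0x01, mem[0x17]=0xf0, mem[0x08]=0x07

MEM[0x15,0x17,0x08] = 01 f0 07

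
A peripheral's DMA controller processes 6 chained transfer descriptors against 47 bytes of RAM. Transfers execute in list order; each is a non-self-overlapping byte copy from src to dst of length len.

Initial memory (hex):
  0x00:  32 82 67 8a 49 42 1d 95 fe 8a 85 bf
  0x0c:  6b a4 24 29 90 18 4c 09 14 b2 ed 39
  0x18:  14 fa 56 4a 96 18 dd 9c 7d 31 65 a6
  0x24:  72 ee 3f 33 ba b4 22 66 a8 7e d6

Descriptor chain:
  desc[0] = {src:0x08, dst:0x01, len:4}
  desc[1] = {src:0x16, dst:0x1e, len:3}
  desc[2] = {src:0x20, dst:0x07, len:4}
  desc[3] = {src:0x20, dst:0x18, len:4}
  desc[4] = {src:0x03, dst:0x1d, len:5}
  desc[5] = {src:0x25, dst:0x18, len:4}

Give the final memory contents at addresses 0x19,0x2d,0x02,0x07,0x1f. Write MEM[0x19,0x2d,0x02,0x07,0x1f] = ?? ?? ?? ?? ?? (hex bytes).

  after D0: wrote 4B at 0x01 = fe8a85bf
  after D1: wrote 3B at 0x1e = ed3914
  after D2: wrote 4B at 0x07 = 143165a6
  after D3: wrote 4B at 0x18 = 143165a6
  after D4: wrote 5B at 0x1d = 85bf421d14
  after D5: wrote 4B at 0x18 = ee3f33ba
query mem[0x19]=0x3f, mem[0x2d]=0x7e, mem[0x02]=0x8a, mem[0x07]=0x14, mem[0x1f]=0x42

MEM[0x19,0x2d,0x02,0x07,0x1f] = 3f 7e 8a 14 42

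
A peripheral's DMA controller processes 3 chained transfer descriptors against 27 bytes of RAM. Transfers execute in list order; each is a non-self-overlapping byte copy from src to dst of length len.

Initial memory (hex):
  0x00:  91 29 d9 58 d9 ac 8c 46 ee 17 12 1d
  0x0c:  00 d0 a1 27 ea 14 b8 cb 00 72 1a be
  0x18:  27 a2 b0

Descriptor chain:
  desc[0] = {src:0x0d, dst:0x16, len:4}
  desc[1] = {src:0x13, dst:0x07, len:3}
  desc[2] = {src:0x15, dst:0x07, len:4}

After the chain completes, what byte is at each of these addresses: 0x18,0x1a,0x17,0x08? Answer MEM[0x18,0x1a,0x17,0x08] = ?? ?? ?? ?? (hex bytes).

MEM[0x18,0x1a,0x17,0x08] = 27 b0 a1 d0

D0: mem[0x16..0x19] <- [d0 a1 27 ea]
D1: mem[0x07..0x09] <- [cb 00 72]
D2: mem[0x07..0x0a] <- [72 d0 a1 27]
query mem[0x18]=0x27, mem[0x1a]=0xb0, mem[0x17]=0xa1, mem[0x08]=0xd0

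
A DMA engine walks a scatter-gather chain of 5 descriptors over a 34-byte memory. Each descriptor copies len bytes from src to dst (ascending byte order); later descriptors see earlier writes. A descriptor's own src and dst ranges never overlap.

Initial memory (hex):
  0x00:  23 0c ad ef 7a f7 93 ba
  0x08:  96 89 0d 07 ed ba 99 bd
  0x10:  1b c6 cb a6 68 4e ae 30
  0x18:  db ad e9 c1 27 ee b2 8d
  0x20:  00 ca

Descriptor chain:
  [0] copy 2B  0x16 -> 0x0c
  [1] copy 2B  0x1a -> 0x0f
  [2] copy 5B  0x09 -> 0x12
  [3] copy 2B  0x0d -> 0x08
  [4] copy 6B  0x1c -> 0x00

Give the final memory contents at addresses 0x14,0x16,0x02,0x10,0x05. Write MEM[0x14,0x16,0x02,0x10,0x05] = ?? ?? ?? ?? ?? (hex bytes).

D0: mem[0x0c..0x0d] <- [ae 30]
D1: mem[0x0f..0x10] <- [e9 c1]
D2: mem[0x12..0x16] <- [89 0d 07 ae 30]
D3: mem[0x08..0x09] <- [30 99]
D4: mem[0x00..0x05] <- [27 ee b2 8d 00 ca]
query mem[0x14]=0x07, mem[0x16]=0x30, mem[0x02]=0xb2, mem[0x10]=0xc1, mem[0x05]=0xca

MEM[0x14,0x16,0x02,0x10,0x05] = 07 30 b2 c1 ca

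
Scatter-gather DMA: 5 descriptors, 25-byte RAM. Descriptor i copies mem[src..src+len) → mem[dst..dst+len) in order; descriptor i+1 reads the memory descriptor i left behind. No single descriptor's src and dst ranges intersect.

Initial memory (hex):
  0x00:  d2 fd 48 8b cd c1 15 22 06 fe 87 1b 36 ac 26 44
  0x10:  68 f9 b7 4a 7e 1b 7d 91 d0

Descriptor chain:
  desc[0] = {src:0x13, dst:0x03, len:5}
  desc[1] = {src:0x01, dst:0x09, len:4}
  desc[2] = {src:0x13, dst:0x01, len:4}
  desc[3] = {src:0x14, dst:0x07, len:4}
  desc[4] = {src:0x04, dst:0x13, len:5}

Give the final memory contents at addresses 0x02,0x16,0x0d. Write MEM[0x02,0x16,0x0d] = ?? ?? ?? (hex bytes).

#0 dst[0x03+5] := {0x4a,0x7e,0x1b,0x7d,0x91}
#1 dst[0x09+4] := {0xfd,0x48,0x4a,0x7e}
#2 dst[0x01+4] := {0x4a,0x7e,0x1b,0x7d}
#3 dst[0x07+4] := {0x7e,0x1b,0x7d,0x91}
#4 dst[0x13+5] := {0x7d,0x1b,0x7d,0x7e,0x1b}
query mem[0x02]=0x7e, mem[0x16]=0x7e, mem[0x0d]=0xac

MEM[0x02,0x16,0x0d] = 7e 7e ac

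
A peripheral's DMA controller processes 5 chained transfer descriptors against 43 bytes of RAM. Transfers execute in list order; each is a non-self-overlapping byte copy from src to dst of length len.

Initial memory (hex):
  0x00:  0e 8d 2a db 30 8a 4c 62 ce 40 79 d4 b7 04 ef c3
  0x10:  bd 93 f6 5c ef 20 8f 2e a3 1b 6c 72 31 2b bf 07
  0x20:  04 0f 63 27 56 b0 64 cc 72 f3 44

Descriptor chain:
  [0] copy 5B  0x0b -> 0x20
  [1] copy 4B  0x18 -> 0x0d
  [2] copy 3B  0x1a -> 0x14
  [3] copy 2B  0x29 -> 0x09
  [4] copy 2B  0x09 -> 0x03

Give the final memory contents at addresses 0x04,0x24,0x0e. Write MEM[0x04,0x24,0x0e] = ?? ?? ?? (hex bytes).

#0 dst[0x20+5] := {0xd4,0xb7,0x04,0xef,0xc3}
#1 dst[0x0d+4] := {0xa3,0x1b,0x6c,0x72}
#2 dst[0x14+3] := {0x6c,0x72,0x31}
#3 dst[0x09+2] := {0xf3,0x44}
#4 dst[0x03+2] := {0xf3,0x44}
query mem[0x04]=0x44, mem[0x24]=0xc3, mem[0x0e]=0x1b

MEM[0x04,0x24,0x0e] = 44 c3 1b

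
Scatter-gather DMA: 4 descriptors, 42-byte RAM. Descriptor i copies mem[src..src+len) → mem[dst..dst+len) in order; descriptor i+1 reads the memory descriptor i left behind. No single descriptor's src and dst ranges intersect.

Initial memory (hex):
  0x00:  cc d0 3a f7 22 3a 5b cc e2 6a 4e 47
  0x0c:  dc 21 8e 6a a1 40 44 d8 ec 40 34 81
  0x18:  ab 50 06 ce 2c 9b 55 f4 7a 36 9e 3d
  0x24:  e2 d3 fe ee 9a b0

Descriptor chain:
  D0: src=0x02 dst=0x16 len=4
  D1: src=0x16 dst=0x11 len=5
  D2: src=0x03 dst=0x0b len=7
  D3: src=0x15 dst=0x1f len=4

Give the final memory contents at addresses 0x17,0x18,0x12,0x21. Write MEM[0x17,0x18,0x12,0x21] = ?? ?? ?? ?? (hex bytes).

MEM[0x17,0x18,0x12,0x21] = f7 22 f7 f7

[0] 0x02->0x16 len=4 : 3a f7 22 3a
[1] 0x16->0x11 len=5 : 3a f7 22 3a 06
[2] 0x03->0x0b len=7 : f7 22 3a 5b cc e2 6a
[3] 0x15->0x1f len=4 : 06 3a f7 22
query mem[0x17]=0xf7, mem[0x18]=0x22, mem[0x12]=0xf7, mem[0x21]=0xf7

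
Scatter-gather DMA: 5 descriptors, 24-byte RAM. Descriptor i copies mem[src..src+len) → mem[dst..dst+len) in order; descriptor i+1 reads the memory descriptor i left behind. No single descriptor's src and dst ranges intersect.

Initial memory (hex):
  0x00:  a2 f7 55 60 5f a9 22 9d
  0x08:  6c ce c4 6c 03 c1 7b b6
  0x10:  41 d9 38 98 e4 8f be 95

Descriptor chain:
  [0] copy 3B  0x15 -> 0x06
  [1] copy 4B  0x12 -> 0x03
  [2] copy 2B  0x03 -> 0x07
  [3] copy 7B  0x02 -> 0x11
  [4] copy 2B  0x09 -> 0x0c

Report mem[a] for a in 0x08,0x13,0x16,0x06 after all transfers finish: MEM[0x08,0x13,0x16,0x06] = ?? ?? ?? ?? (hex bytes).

[0] 0x15->0x06 len=3 : 8f be 95
[1] 0x12->0x03 len=4 : 38 98 e4 8f
[2] 0x03->0x07 len=2 : 38 98
[3] 0x02->0x11 len=7 : 55 38 98 e4 8f 38 98
[4] 0x09->0x0c len=2 : ce c4
query mem[0x08]=0x98, mem[0x13]=0x98, mem[0x16]=0x38, mem[0x06]=0x8f

MEM[0x08,0x13,0x16,0x06] = 98 98 38 8f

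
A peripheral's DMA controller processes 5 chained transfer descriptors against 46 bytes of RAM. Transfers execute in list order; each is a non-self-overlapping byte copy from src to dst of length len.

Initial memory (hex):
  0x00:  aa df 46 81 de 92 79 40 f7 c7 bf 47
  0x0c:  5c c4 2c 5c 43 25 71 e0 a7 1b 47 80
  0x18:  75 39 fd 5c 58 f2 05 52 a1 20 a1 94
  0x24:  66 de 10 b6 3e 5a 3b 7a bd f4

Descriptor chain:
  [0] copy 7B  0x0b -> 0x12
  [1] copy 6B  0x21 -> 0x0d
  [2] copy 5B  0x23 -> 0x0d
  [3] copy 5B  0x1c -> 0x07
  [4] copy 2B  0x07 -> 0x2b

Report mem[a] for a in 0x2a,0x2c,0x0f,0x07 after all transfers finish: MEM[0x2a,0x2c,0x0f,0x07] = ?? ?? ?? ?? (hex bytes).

MEM[0x2a,0x2c,0x0f,0x07] = 3b f2 de 58

[0] 0x0b->0x12 len=7 : 47 5c c4 2c 5c 43 25
[1] 0x21->0x0d len=6 : 20 a1 94 66 de 10
[2] 0x23->0x0d len=5 : 94 66 de 10 b6
[3] 0x1c->0x07 len=5 : 58 f2 05 52 a1
[4] 0x07->0x2b len=2 : 58 f2
query mem[0x2a]=0x3b, mem[0x2c]=0xf2, mem[0x0f]=0xde, mem[0x07]=0x58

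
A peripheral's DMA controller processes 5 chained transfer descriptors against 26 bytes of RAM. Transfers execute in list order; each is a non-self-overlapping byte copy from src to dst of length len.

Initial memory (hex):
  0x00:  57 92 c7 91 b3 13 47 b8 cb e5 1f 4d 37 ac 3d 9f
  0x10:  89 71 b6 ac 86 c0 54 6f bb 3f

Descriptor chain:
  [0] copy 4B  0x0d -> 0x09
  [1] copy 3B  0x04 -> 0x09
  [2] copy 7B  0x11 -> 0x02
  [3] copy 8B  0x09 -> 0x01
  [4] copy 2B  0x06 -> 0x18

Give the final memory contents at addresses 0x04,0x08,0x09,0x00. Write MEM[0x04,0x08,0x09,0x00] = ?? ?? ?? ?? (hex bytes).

MEM[0x04,0x08,0x09,0x00] = 89 89 b3 57

[0] 0x0d->0x09 len=4 : ac 3d 9f 89
[1] 0x04->0x09 len=3 : b3 13 47
[2] 0x11->0x02 len=7 : 71 b6 ac 86 c0 54 6f
[3] 0x09->0x01 len=8 : b3 13 47 89 ac 3d 9f 89
[4] 0x06->0x18 len=2 : 3d 9f
query mem[0x04]=0x89, mem[0x08]=0x89, mem[0x09]=0xb3, mem[0x00]=0x57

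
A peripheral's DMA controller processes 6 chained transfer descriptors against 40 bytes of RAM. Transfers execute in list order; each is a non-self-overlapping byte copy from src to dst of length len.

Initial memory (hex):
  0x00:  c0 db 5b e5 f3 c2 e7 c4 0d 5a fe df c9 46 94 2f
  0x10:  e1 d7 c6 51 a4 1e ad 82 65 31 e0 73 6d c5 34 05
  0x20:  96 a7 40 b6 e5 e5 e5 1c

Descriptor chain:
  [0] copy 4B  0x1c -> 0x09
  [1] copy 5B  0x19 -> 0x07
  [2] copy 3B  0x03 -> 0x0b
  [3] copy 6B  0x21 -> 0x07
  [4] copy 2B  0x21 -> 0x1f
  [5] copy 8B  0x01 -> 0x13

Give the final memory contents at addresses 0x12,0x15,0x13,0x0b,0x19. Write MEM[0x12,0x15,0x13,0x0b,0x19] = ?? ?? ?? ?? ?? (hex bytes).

MEM[0x12,0x15,0x13,0x0b,0x19] = c6 e5 db e5 a7

D0: mem[0x09..0x0c] <- [6d c5 34 05]
D1: mem[0x07..0x0b] <- [31 e0 73 6d c5]
D2: mem[0x0b..0x0d] <- [e5 f3 c2]
D3: mem[0x07..0x0c] <- [a7 40 b6 e5 e5 e5]
D4: mem[0x1f..0x20] <- [a7 40]
D5: mem[0x13..0x1a] <- [db 5b e5 f3 c2 e7 a7 40]
query mem[0x12]=0xc6, mem[0x15]=0xe5, mem[0x13]=0xdb, mem[0x0b]=0xe5, mem[0x19]=0xa7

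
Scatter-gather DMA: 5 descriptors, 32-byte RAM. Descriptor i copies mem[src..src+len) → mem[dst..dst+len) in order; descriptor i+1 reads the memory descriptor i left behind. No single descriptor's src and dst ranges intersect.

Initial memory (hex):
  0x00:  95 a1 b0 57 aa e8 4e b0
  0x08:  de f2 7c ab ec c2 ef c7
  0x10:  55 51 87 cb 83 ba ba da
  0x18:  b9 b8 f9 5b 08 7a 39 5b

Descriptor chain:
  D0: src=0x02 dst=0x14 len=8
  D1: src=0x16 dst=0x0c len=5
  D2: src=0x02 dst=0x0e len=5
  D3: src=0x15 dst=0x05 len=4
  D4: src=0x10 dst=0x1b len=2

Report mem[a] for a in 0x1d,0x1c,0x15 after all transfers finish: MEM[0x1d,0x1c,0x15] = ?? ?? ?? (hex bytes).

MEM[0x1d,0x1c,0x15] = 7a e8 57

[0] 0x02->0x14 len=8 : b0 57 aa e8 4e b0 de f2
[1] 0x16->0x0c len=5 : aa e8 4e b0 de
[2] 0x02->0x0e len=5 : b0 57 aa e8 4e
[3] 0x15->0x05 len=4 : 57 aa e8 4e
[4] 0x10->0x1b len=2 : aa e8
query mem[0x1d]=0x7a, mem[0x1c]=0xe8, mem[0x15]=0x57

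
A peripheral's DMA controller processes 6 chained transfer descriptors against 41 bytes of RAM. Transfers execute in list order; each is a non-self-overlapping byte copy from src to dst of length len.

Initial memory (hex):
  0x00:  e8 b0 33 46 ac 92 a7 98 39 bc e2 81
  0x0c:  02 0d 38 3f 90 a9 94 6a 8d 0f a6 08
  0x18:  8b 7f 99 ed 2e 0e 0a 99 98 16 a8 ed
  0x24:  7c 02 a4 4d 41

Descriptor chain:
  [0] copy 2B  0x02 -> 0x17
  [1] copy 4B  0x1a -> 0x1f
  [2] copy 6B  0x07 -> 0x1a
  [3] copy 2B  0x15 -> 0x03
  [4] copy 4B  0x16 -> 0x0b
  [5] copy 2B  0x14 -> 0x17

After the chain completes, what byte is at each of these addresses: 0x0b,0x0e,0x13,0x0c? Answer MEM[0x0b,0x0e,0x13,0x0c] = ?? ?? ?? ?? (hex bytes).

MEM[0x0b,0x0e,0x13,0x0c] = a6 7f 6a 33

#0 dst[0x17+2] := {0x33,0x46}
#1 dst[0x1f+4] := {0x99,0xed,0x2e,0x0e}
#2 dst[0x1a+6] := {0x98,0x39,0xbc,0xe2,0x81,0x02}
#3 dst[0x03+2] := {0x0f,0xa6}
#4 dst[0x0b+4] := {0xa6,0x33,0x46,0x7f}
#5 dst[0x17+2] := {0x8d,0x0f}
query mem[0x0b]=0xa6, mem[0x0e]=0x7f, mem[0x13]=0x6a, mem[0x0c]=0x33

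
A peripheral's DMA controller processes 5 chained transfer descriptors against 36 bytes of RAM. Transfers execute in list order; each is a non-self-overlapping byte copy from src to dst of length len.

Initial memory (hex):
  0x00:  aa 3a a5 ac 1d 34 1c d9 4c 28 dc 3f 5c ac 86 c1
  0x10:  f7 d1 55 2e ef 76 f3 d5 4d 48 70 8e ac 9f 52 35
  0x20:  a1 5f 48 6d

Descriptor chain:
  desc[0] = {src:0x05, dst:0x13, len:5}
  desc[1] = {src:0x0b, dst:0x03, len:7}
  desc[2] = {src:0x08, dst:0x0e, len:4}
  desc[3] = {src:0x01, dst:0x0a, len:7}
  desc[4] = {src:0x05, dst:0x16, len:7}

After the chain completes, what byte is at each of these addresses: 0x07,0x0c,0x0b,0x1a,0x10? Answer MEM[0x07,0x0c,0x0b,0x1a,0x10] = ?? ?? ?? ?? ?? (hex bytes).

D0: mem[0x13..0x17] <- [34 1c d9 4c 28]
D1: mem[0x03..0x09] <- [3f 5c ac 86 c1 f7 d1]
D2: mem[0x0e..0x11] <- [f7 d1 dc 3f]
D3: mem[0x0a..0x10] <- [3a a5 3f 5c ac 86 c1]
D4: mem[0x16..0x1c] <- [ac 86 c1 f7 d1 3a a5]
query mem[0x07]=0xc1, mem[0x0c]=0x3f, mem[0x0b]=0xa5, mem[0x1a]=0xd1, mem[0x10]=0xc1

MEM[0x07,0x0c,0x0b,0x1a,0x10] = c1 3f a5 d1 c1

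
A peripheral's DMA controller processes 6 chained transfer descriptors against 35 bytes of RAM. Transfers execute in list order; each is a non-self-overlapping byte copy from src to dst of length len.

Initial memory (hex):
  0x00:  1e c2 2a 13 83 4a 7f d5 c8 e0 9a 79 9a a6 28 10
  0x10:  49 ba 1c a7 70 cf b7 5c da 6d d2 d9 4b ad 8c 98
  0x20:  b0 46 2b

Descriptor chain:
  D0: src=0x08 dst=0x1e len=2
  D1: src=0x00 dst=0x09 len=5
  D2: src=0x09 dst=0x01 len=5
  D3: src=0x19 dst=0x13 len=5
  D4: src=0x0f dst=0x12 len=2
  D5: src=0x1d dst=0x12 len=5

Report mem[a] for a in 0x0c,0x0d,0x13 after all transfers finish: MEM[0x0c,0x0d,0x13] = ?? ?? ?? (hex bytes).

MEM[0x0c,0x0d,0x13] = 13 83 c8

D0: mem[0x1e..0x1f] <- [c8 e0]
D1: mem[0x09..0x0d] <- [1e c2 2a 13 83]
D2: mem[0x01..0x05] <- [1e c2 2a 13 83]
D3: mem[0x13..0x17] <- [6d d2 d9 4b ad]
D4: mem[0x12..0x13] <- [10 49]
D5: mem[0x12..0x16] <- [ad c8 e0 b0 46]
query mem[0x0c]=0x13, mem[0x0d]=0x83, mem[0x13]=0xc8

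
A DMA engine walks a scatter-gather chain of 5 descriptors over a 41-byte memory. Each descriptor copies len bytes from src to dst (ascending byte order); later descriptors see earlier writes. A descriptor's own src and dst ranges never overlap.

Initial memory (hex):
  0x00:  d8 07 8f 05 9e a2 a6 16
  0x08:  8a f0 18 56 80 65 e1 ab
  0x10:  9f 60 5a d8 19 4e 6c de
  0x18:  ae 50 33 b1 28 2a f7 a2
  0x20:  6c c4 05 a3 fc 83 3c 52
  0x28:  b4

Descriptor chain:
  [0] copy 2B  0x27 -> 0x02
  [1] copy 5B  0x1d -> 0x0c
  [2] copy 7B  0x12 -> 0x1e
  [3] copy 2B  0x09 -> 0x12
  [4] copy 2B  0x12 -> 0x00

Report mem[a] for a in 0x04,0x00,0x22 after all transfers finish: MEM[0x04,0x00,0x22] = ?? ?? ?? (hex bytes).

#0 dst[0x02+2] := {0x52,0xb4}
#1 dst[0x0c+5] := {0x2a,0xf7,0xa2,0x6c,0xc4}
#2 dst[0x1e+7] := {0x5a,0xd8,0x19,0x4e,0x6c,0xde,0xae}
#3 dst[0x12+2] := {0xf0,0x18}
#4 dst[0x00+2] := {0xf0,0x18}
query mem[0x04]=0x9e, mem[0x00]=0xf0, mem[0x22]=0x6c

MEM[0x04,0x00,0x22] = 9e f0 6c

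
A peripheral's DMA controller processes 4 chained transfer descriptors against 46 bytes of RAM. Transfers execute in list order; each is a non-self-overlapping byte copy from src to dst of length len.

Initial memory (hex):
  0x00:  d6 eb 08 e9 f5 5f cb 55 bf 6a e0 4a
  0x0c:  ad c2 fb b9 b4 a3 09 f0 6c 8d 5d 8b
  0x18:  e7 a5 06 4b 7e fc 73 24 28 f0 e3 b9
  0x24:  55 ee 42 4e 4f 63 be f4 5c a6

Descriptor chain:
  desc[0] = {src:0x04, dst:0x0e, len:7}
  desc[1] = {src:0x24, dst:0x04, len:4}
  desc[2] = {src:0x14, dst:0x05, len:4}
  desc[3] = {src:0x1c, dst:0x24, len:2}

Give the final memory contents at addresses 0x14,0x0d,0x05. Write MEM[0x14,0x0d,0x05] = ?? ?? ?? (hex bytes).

[0] 0x04->0x0e len=7 : f5 5f cb 55 bf 6a e0
[1] 0x24->0x04 len=4 : 55 ee 42 4e
[2] 0x14->0x05 len=4 : e0 8d 5d 8b
[3] 0x1c->0x24 len=2 : 7e fc
query mem[0x14]=0xe0, mem[0x0d]=0xc2, mem[0x05]=0xe0

MEM[0x14,0x0d,0x05] = e0 c2 e0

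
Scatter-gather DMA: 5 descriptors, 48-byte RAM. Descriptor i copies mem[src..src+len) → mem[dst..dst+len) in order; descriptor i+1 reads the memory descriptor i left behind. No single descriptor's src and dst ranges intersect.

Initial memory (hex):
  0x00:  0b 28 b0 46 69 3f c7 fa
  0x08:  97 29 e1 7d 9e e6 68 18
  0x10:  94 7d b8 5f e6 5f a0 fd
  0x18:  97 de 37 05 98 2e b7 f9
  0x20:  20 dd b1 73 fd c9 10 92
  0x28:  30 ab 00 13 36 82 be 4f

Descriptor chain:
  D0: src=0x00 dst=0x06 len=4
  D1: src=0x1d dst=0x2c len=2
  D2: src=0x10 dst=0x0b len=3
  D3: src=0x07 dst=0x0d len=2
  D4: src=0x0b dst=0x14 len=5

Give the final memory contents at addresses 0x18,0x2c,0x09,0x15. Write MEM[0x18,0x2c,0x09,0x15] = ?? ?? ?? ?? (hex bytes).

MEM[0x18,0x2c,0x09,0x15] = 18 2e 46 7d

  after D0: wrote 4B at 0x06 = 0b28b046
  after D1: wrote 2B at 0x2c = 2eb7
  after D2: wrote 3B at 0x0b = 947db8
  after D3: wrote 2B at 0x0d = 28b0
  after D4: wrote 5B at 0x14 = 947d28b018
query mem[0x18]=0x18, mem[0x2c]=0x2e, mem[0x09]=0x46, mem[0x15]=0x7d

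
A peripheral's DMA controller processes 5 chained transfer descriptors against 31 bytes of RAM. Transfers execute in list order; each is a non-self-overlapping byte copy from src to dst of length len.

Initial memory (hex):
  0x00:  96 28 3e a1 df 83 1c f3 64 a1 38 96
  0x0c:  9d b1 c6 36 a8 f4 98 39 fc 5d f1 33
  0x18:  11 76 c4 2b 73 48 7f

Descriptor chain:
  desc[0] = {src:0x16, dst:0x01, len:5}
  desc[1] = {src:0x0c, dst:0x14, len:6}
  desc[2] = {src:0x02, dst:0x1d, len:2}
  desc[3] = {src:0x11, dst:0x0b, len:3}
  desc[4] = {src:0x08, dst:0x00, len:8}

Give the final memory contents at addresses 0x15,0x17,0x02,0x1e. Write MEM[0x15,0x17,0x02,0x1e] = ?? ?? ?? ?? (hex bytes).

MEM[0x15,0x17,0x02,0x1e] = b1 36 38 11

D0: mem[0x01..0x05] <- [f1 33 11 76 c4]
D1: mem[0x14..0x19] <- [9d b1 c6 36 a8 f4]
D2: mem[0x1d..0x1e] <- [33 11]
D3: mem[0x0b..0x0d] <- [f4 98 39]
D4: mem[0x00..0x07] <- [64 a1 38 f4 98 39 c6 36]
query mem[0x15]=0xb1, mem[0x17]=0x36, mem[0x02]=0x38, mem[0x1e]=0x11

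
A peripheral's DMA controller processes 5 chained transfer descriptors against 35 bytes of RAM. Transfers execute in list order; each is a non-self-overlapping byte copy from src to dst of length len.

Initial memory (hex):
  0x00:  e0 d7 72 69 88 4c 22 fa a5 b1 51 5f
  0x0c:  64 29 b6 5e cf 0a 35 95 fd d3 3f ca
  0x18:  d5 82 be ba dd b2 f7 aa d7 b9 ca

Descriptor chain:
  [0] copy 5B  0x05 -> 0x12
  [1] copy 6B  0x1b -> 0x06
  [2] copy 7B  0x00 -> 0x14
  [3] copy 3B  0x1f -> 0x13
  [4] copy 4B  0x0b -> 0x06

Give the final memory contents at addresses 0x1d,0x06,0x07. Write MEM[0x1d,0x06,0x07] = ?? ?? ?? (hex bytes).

MEM[0x1d,0x06,0x07] = b2 d7 64

[0] 0x05->0x12 len=5 : 4c 22 fa a5 b1
[1] 0x1b->0x06 len=6 : ba dd b2 f7 aa d7
[2] 0x00->0x14 len=7 : e0 d7 72 69 88 4c ba
[3] 0x1f->0x13 len=3 : aa d7 b9
[4] 0x0b->0x06 len=4 : d7 64 29 b6
query mem[0x1d]=0xb2, mem[0x06]=0xd7, mem[0x07]=0x64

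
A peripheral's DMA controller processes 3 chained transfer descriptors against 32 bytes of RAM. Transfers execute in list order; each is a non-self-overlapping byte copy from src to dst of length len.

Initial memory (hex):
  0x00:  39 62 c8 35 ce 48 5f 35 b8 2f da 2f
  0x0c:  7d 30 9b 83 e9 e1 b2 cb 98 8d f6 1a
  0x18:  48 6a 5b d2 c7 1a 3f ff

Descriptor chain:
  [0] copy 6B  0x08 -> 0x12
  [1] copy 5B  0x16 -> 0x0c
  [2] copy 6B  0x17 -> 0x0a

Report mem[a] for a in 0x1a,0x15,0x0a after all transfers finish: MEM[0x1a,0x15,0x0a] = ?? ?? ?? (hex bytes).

MEM[0x1a,0x15,0x0a] = 5b 2f 30

  after D0: wrote 6B at 0x12 = b82fda2f7d30
  after D1: wrote 5B at 0x0c = 7d30486a5b
  after D2: wrote 6B at 0x0a = 30486a5bd2c7
query mem[0x1a]=0x5b, mem[0x15]=0x2f, mem[0x0a]=0x30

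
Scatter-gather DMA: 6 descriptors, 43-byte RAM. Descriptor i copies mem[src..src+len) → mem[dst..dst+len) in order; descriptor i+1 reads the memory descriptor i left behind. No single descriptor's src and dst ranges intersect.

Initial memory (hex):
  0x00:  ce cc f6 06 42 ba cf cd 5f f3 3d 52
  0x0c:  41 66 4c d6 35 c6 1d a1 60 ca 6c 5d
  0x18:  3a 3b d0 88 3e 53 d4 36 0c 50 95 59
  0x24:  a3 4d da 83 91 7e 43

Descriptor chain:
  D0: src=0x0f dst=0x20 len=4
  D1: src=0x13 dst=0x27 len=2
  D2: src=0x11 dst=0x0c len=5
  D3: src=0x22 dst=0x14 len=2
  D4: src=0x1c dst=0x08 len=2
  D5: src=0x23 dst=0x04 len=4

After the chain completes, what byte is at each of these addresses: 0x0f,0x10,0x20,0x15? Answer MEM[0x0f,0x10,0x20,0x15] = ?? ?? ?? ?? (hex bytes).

MEM[0x0f,0x10,0x20,0x15] = 60 ca d6 1d

  after D0: wrote 4B at 0x20 = d635c61d
  after D1: wrote 2B at 0x27 = a160
  after D2: wrote 5B at 0x0c = c61da160ca
  after D3: wrote 2B at 0x14 = c61d
  after D4: wrote 2B at 0x08 = 3e53
  after D5: wrote 4B at 0x04 = 1da34dda
query mem[0x0f]=0x60, mem[0x10]=0xca, mem[0x20]=0xd6, mem[0x15]=0x1d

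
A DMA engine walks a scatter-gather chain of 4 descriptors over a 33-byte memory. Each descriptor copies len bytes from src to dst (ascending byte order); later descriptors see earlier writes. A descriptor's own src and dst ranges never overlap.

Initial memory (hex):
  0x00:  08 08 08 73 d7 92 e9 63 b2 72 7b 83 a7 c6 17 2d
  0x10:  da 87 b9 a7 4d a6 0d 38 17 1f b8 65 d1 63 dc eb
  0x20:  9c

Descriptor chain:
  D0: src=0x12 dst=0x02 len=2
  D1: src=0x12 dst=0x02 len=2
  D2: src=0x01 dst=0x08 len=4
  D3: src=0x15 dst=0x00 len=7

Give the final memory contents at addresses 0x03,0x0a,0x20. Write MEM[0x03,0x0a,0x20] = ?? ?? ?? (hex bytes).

MEM[0x03,0x0a,0x20] = 17 a7 9c

  after D0: wrote 2B at 0x02 = b9a7
  after D1: wrote 2B at 0x02 = b9a7
  after D2: wrote 4B at 0x08 = 08b9a7d7
  after D3: wrote 7B at 0x00 = a60d38171fb865
query mem[0x03]=0x17, mem[0x0a]=0xa7, mem[0x20]=0x9c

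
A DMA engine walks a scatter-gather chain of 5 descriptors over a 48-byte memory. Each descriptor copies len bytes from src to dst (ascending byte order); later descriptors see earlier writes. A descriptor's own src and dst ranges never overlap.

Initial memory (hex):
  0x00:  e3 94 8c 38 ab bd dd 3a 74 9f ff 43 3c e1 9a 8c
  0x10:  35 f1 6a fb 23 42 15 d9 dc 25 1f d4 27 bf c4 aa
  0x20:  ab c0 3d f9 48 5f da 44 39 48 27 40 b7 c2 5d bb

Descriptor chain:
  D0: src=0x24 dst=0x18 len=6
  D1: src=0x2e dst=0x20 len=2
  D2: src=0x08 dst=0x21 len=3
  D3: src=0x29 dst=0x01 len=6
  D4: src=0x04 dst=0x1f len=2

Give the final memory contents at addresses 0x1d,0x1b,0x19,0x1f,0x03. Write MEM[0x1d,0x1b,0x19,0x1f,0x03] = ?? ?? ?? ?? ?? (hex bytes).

MEM[0x1d,0x1b,0x19,0x1f,0x03] = 48 44 5f b7 40

D0: mem[0x18..0x1d] <- [48 5f da 44 39 48]
D1: mem[0x20..0x21] <- [5d bb]
D2: mem[0x21..0x23] <- [74 9f ff]
D3: mem[0x01..0x06] <- [48 27 40 b7 c2 5d]
D4: mem[0x1f..0x20] <- [b7 c2]
query mem[0x1d]=0x48, mem[0x1b]=0x44, mem[0x19]=0x5f, mem[0x1f]=0xb7, mem[0x03]=0x40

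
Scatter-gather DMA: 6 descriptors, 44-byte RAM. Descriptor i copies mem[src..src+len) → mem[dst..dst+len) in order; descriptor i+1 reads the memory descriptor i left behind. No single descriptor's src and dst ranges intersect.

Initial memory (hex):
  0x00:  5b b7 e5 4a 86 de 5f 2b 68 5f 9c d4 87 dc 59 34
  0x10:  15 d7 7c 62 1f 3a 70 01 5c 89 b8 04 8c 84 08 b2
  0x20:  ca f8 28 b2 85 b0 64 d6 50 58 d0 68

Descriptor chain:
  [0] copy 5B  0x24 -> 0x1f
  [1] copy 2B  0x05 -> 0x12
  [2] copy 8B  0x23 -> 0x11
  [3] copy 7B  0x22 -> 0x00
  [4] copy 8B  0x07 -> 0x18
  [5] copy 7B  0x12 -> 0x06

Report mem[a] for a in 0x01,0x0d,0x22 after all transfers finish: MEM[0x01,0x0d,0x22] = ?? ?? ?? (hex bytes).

  after D0: wrote 5B at 0x1f = 85b064d650
  after D1: wrote 2B at 0x12 = de5f
  after D2: wrote 8B at 0x11 = 5085b064d65058d0
  after D3: wrote 7B at 0x00 = d65085b064d650
  after D4: wrote 8B at 0x18 = 2b685f9cd487dc59
  after D5: wrote 7B at 0x06 = 85b064d650582b
query mem[0x01]=0x50, mem[0x0d]=0xdc, mem[0x22]=0xd6

MEM[0x01,0x0d,0x22] = 50 dc d6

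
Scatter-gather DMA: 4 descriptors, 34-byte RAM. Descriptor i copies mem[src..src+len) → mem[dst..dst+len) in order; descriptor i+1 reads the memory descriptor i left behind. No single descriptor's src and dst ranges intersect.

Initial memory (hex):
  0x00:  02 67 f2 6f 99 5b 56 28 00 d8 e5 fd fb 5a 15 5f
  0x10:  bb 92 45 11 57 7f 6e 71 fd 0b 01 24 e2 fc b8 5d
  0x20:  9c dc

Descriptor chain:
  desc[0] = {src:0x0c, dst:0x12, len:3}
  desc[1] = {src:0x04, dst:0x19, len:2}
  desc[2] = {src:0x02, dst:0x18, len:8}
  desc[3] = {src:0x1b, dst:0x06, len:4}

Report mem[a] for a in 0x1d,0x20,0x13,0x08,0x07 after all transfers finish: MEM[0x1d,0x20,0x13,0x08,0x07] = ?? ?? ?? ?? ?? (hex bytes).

MEM[0x1d,0x20,0x13,0x08,0x07] = 28 9c 5a 28 56

D0: mem[0x12..0x14] <- [fb 5a 15]
D1: mem[0x19..0x1a] <- [99 5b]
D2: mem[0x18..0x1f] <- [f2 6f 99 5b 56 28 00 d8]
D3: mem[0x06..0x09] <- [5b 56 28 00]
query mem[0x1d]=0x28, mem[0x20]=0x9c, mem[0x13]=0x5a, mem[0x08]=0x28, mem[0x07]=0x56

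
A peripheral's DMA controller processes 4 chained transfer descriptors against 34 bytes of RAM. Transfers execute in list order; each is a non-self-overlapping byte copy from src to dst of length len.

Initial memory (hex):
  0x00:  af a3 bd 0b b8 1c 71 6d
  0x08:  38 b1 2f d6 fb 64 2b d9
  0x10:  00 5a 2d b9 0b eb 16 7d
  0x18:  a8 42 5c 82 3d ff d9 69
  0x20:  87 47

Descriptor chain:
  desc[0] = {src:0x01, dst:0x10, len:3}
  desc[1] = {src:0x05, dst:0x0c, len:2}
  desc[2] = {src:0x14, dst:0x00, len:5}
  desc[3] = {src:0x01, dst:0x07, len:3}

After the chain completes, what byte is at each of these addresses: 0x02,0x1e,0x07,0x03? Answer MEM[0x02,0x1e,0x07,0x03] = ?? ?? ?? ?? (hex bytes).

MEM[0x02,0x1e,0x07,0x03] = 16 d9 eb 7d

  after D0: wrote 3B at 0x10 = a3bd0b
  after D1: wrote 2B at 0x0c = 1c71
  after D2: wrote 5B at 0x00 = 0beb167da8
  after D3: wrote 3B at 0x07 = eb167d
query mem[0x02]=0x16, mem[0x1e]=0xd9, mem[0x07]=0xeb, mem[0x03]=0x7d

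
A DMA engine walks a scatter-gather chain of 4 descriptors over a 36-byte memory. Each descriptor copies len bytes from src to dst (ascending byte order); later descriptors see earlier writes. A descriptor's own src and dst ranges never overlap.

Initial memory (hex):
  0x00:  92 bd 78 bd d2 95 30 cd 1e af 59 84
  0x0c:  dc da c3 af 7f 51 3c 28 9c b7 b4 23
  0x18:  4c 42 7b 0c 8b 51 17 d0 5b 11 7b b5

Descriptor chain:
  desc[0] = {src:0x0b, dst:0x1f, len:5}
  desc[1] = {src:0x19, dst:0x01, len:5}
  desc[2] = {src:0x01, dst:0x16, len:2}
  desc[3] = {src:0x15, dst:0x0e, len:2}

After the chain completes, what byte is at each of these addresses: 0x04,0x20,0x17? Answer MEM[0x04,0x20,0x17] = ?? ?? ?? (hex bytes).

MEM[0x04,0x20,0x17] = 8b dc 7b

  after D0: wrote 5B at 0x1f = 84dcdac3af
  after D1: wrote 5B at 0x01 = 427b0c8b51
  after D2: wrote 2B at 0x16 = 427b
  after D3: wrote 2B at 0x0e = b742
query mem[0x04]=0x8b, mem[0x20]=0xdc, mem[0x17]=0x7b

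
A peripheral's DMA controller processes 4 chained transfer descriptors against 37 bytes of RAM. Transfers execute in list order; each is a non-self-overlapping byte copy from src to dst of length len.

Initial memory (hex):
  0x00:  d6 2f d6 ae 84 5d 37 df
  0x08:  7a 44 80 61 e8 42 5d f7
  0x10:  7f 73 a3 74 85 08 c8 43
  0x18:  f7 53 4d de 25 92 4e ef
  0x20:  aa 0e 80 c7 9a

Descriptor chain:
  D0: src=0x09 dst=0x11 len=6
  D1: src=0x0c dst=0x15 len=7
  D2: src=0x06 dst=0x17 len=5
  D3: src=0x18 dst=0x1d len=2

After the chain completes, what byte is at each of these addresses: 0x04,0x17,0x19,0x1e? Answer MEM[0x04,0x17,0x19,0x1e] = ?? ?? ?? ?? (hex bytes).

MEM[0x04,0x17,0x19,0x1e] = 84 37 7a 7a

#0 dst[0x11+6] := {0x44,0x80,0x61,0xe8,0x42,0x5d}
#1 dst[0x15+7] := {0xe8,0x42,0x5d,0xf7,0x7f,0x44,0x80}
#2 dst[0x17+5] := {0x37,0xdf,0x7a,0x44,0x80}
#3 dst[0x1d+2] := {0xdf,0x7a}
query mem[0x04]=0x84, mem[0x17]=0x37, mem[0x19]=0x7a, mem[0x1e]=0x7a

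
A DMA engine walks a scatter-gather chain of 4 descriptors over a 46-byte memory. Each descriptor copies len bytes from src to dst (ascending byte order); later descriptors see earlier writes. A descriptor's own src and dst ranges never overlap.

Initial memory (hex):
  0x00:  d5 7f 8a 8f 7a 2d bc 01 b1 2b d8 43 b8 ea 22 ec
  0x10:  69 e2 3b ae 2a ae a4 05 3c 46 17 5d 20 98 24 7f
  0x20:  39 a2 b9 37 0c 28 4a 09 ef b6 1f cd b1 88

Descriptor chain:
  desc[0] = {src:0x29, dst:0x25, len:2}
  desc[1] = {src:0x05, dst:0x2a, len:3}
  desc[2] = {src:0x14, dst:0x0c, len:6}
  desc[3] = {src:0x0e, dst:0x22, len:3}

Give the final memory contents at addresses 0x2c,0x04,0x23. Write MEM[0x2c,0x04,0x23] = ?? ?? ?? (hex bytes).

D0: mem[0x25..0x26] <- [b6 1f]
D1: mem[0x2a..0x2c] <- [2d bc 01]
D2: mem[0x0c..0x11] <- [2a ae a4 05 3c 46]
D3: mem[0x22..0x24] <- [a4 05 3c]
query mem[0x2c]=0x01, mem[0x04]=0x7a, mem[0x23]=0x05

MEM[0x2c,0x04,0x23] = 01 7a 05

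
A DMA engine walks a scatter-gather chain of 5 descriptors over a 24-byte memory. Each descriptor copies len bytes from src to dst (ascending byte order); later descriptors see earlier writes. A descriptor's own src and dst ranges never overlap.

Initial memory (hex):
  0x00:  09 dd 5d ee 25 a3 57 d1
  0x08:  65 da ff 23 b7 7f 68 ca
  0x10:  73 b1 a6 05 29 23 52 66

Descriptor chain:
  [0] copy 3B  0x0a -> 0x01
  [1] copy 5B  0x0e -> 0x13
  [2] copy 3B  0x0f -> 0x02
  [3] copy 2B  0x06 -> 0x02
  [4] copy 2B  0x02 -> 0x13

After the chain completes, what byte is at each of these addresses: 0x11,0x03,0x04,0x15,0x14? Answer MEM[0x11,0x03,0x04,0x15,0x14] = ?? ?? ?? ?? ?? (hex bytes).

  after D0: wrote 3B at 0x01 = ff23b7
  after D1: wrote 5B at 0x13 = 68ca73b1a6
  after D2: wrote 3B at 0x02 = ca73b1
  after D3: wrote 2B at 0x02 = 57d1
  after D4: wrote 2B at 0x13 = 57d1
query mem[0x11]=0xb1, mem[0x03]=0xd1, mem[0x04]=0xb1, mem[0x15]=0x73, mem[0x14]=0xd1

MEM[0x11,0x03,0x04,0x15,0x14] = b1 d1 b1 73 d1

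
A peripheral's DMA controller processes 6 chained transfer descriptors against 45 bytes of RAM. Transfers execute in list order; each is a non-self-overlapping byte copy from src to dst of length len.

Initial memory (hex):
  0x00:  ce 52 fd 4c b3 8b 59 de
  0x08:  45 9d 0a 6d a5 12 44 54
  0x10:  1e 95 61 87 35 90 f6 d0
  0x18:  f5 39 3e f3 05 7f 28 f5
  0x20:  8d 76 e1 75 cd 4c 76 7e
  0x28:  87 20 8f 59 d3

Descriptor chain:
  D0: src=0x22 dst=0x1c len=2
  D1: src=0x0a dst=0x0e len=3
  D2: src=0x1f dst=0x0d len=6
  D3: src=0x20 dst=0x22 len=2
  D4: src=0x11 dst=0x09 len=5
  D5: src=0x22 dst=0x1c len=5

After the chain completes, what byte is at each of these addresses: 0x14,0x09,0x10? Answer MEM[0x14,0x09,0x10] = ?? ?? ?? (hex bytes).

#0 dst[0x1c+2] := {0xe1,0x75}
#1 dst[0x0e+3] := {0x0a,0x6d,0xa5}
#2 dst[0x0d+6] := {0xf5,0x8d,0x76,0xe1,0x75,0xcd}
#3 dst[0x22+2] := {0x8d,0x76}
#4 dst[0x09+5] := {0x75,0xcd,0x87,0x35,0x90}
#5 dst[0x1c+5] := {0x8d,0x76,0xcd,0x4c,0x76}
query mem[0x14]=0x35, mem[0x09]=0x75, mem[0x10]=0xe1

MEM[0x14,0x09,0x10] = 35 75 e1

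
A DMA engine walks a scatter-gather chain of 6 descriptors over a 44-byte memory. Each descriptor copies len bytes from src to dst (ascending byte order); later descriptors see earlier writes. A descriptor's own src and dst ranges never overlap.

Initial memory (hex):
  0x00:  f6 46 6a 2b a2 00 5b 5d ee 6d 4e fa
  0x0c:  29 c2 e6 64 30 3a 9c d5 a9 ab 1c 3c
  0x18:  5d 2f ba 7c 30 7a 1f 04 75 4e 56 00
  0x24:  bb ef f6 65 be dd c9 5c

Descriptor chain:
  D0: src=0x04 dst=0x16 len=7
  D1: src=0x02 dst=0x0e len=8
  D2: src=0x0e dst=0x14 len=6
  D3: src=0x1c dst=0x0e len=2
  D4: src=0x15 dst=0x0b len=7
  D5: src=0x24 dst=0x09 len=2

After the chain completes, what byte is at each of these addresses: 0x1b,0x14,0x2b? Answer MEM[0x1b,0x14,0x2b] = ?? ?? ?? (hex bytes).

[0] 0x04->0x16 len=7 : a2 00 5b 5d ee 6d 4e
[1] 0x02->0x0e len=8 : 6a 2b a2 00 5b 5d ee 6d
[2] 0x0e->0x14 len=6 : 6a 2b a2 00 5b 5d
[3] 0x1c->0x0e len=2 : 4e 7a
[4] 0x15->0x0b len=7 : 2b a2 00 5b 5d ee 6d
[5] 0x24->0x09 len=2 : bb ef
query mem[0x1b]=0x6d, mem[0x14]=0x6a, mem[0x2b]=0x5c

MEM[0x1b,0x14,0x2b] = 6d 6a 5c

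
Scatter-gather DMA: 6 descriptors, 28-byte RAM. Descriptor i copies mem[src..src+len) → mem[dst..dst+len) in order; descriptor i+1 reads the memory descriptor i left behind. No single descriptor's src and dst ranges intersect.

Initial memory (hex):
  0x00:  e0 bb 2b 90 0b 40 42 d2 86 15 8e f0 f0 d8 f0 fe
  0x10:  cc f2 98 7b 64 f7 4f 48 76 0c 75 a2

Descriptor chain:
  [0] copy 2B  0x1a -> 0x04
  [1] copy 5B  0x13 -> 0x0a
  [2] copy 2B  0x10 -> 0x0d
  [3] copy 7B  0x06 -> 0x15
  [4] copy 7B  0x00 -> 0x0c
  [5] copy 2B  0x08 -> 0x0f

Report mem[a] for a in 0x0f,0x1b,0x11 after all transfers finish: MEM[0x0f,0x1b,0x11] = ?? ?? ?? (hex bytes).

MEM[0x0f,0x1b,0x11] = 86 f7 a2

[0] 0x1a->0x04 len=2 : 75 a2
[1] 0x13->0x0a len=5 : 7b 64 f7 4f 48
[2] 0x10->0x0d len=2 : cc f2
[3] 0x06->0x15 len=7 : 42 d2 86 15 7b 64 f7
[4] 0x00->0x0c len=7 : e0 bb 2b 90 75 a2 42
[5] 0x08->0x0f len=2 : 86 15
query mem[0x0f]=0x86, mem[0x1b]=0xf7, mem[0x11]=0xa2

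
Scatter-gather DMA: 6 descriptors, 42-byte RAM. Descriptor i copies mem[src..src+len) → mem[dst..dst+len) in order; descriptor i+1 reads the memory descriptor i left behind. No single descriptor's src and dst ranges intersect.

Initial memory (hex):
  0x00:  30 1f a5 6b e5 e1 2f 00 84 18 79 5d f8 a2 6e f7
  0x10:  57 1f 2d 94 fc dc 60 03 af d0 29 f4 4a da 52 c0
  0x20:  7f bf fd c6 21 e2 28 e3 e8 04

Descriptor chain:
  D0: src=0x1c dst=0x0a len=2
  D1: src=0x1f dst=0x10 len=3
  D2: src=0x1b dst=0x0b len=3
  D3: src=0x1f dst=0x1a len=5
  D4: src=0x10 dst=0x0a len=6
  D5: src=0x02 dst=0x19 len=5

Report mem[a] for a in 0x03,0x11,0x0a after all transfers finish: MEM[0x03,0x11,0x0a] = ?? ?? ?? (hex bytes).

MEM[0x03,0x11,0x0a] = 6b 7f c0

#0 dst[0x0a+2] := {0x4a,0xda}
#1 dst[0x10+3] := {0xc0,0x7f,0xbf}
#2 dst[0x0b+3] := {0xf4,0x4a,0xda}
#3 dst[0x1a+5] := {0xc0,0x7f,0xbf,0xfd,0xc6}
#4 dst[0x0a+6] := {0xc0,0x7f,0xbf,0x94,0xfc,0xdc}
#5 dst[0x19+5] := {0xa5,0x6b,0xe5,0xe1,0x2f}
query mem[0x03]=0x6b, mem[0x11]=0x7f, mem[0x0a]=0xc0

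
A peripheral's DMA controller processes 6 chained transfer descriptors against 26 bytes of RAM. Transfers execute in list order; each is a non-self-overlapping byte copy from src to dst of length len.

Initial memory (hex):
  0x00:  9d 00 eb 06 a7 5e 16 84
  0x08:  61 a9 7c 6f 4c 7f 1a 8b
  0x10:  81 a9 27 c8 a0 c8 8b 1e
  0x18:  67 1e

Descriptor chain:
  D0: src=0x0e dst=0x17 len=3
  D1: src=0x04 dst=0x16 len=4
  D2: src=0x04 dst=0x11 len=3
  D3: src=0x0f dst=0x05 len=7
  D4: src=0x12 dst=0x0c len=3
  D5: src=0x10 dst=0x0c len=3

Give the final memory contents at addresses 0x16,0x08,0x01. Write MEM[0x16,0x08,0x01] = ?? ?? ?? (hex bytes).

D0: mem[0x17..0x19] <- [1a 8b 81]
D1: mem[0x16..0x19] <- [a7 5e 16 84]
D2: mem[0x11..0x13] <- [a7 5e 16]
D3: mem[0x05..0x0b] <- [8b 81 a7 5e 16 a0 c8]
D4: mem[0x0c..0x0e] <- [5e 16 a0]
D5: mem[0x0c..0x0e] <- [81 a7 5e]
query mem[0x16]=0xa7, mem[0x08]=0x5e, mem[0x01]=0x00

MEM[0x16,0x08,0x01] = a7 5e 00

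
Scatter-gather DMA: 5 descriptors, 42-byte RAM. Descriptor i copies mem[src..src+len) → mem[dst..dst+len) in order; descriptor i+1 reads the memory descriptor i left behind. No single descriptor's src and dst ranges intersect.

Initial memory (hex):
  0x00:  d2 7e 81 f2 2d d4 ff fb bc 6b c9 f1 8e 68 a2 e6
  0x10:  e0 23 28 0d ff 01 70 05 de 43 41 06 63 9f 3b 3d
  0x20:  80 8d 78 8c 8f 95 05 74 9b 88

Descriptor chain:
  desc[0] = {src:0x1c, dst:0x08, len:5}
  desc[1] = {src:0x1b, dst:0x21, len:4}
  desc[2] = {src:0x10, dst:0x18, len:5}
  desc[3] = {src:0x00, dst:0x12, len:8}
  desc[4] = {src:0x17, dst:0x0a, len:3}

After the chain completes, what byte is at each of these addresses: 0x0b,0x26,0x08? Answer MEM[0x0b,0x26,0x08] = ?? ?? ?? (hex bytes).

[0] 0x1c->0x08 len=5 : 63 9f 3b 3d 80
[1] 0x1b->0x21 len=4 : 06 63 9f 3b
[2] 0x10->0x18 len=5 : e0 23 28 0d ff
[3] 0x00->0x12 len=8 : d2 7e 81 f2 2d d4 ff fb
[4] 0x17->0x0a len=3 : d4 ff fb
query mem[0x0b]=0xff, mem[0x26]=0x05, mem[0x08]=0x63

MEM[0x0b,0x26,0x08] = ff 05 63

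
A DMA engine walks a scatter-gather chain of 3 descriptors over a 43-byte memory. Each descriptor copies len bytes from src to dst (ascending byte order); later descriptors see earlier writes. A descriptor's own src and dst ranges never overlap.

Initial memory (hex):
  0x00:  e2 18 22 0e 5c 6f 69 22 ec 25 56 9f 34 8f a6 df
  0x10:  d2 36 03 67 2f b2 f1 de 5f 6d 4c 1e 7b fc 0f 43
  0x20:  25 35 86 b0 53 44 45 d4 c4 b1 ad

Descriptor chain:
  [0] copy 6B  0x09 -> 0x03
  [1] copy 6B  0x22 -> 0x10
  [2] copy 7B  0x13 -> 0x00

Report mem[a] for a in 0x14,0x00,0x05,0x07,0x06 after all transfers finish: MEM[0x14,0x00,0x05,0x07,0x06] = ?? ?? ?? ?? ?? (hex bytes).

  after D0: wrote 6B at 0x03 = 25569f348fa6
  after D1: wrote 6B at 0x10 = 86b0534445d4
  after D2: wrote 7B at 0x00 = 4445d4f1de5f6d
query mem[0x14]=0x45, mem[0x00]=0x44, mem[0x05]=0x5f, mem[0x07]=0x8f, mem[0x06]=0x6d

MEM[0x14,0x00,0x05,0x07,0x06] = 45 44 5f 8f 6d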